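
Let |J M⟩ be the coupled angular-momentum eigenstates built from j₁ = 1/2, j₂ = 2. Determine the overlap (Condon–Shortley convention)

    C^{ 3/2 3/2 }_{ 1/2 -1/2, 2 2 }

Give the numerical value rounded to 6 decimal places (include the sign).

-0.894427

√[4·1!0!3!/5! · 0!1!4!0!3!0!] = √(144/5)
  +(−1)^1/∏(1,0,0,3,0,0)! = -1/6  (running -1/6)
⟨..|..⟩ = √(144/5)·(-1/6) = -0.894427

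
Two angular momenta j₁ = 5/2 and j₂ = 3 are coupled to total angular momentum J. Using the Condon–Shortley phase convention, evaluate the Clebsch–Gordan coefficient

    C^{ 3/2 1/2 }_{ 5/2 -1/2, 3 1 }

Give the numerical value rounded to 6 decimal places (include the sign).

−√(1/105) = -0.097590

√[4·4!1!2!/8! · 2!3!4!2!2!1!] = √(192/35)
  +(−1)^2/∏(2,2,1,2,0,0)! = 1/8  (running 1/8)
  +(−1)^3/∏(3,1,0,1,1,1)! = -1/6  (running -1/24)
⟨..|..⟩ = √(192/35)·(-1/24) = -0.097590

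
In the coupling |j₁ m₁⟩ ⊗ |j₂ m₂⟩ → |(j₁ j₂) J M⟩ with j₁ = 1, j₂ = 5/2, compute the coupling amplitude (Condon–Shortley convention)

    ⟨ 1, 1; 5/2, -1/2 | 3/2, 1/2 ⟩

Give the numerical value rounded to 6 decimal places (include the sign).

√[4·2!0!3!/6! · 2!0!2!3!2!1!] = √(16/5)
  +(−1)^0/∏(0,2,0,2,0,1)! = 1/4  (running 1/4)
⟨..|..⟩ = √(16/5)·(1/4) = +0.447214

+0.447214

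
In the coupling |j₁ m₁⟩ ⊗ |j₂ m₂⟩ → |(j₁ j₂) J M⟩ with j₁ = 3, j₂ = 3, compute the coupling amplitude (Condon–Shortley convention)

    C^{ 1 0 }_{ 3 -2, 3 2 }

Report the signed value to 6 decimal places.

√[3·5!1!1!/8! · 1!5!5!1!1!1!] = √(900/7)
  +(−1)^4/∏(4,1,1,1,0,0)! = 1/24  (running 1/24)
  +(−1)^5/∏(5,0,0,0,1,1)! = -1/120  (running 1/30)
⟨..|..⟩ = √(900/7)·(1/30) = +0.377964

+0.377964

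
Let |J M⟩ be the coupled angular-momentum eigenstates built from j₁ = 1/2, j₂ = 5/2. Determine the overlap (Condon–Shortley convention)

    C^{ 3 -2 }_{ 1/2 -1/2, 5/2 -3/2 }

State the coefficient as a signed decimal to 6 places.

triangle: 0!*1!*5!/7! = 120/5040
(j±m)!: 0!*1!*1!*4!*1!*5! = 2880
prefactor² = (2J+1)*Δ*N² = 480
  k=0: +1/(0!*0!*1!*1!*0!*4!) = 1/24
Σ = 1/24  ⇒  CG² = 480*1/24² = 5/6
CG = +√(5/6) = +0.912871

+√(5/6) = +0.912871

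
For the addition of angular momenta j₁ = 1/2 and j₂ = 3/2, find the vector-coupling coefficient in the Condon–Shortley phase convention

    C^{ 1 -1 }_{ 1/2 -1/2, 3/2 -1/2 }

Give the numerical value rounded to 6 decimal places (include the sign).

−√(1/4) ≈ -0.500000

triangle: 1!·0!·2!/4! = 2/24
(j±m)!: 0!·1!·1!·2!·0!·2! = 4
prefactor² = (2J+1)·Δ·N² = 1
  k=1: −1/(1!·0!·0!·0!·0!·2!) = -1/2
Σ = -1/2  ⇒  CG² = 1·(-1/2)² = 1/4
CG = −√(1/4) = -0.500000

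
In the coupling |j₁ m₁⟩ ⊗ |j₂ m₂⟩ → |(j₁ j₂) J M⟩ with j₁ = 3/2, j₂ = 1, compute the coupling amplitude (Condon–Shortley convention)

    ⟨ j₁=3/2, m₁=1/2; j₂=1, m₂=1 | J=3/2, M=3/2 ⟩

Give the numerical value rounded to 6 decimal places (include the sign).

√[4·1!2!1!/5! · 2!1!2!0!3!0!] = √(8/5)
  +(−1)^1/∏(1,0,0,1,2,0)! = -1/2  (running -1/2)
⟨..|..⟩ = √(8/5)·(-1/2) = -0.632456

−√(2/5) ≈ -0.632456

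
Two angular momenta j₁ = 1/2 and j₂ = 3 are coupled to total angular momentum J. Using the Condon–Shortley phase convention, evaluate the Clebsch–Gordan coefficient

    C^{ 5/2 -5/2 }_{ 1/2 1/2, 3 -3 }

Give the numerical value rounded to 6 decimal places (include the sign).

triangle: 1!*0!*5!/7! = 120/5040
(j±m)!: 1!*0!*0!*6!*0!*5! = 86400
prefactor² = (2J+1)*Δ*N² = 86400/7
  k=0: +1/(0!*1!*0!*0!*0!*5!) = 1/120
Σ = 1/120  ⇒  CG² = 86400/7*1/120² = 6/7
CG = +√(6/7) = +0.925820

+√(6/7) ≈ +0.925820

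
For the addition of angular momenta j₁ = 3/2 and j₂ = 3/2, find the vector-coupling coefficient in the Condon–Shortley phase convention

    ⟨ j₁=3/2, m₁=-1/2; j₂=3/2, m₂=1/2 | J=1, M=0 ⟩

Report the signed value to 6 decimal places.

−√(1/20) ≈ -0.223607

√[3·2!1!1!/5! · 1!2!2!1!1!1!] = √(1/5)
  +(−1)^1/∏(1,1,1,1,0,0)! = -1  (running -1)
  +(−1)^2/∏(2,0,0,0,1,1)! = 1/2  (running -1/2)
⟨..|..⟩ = √(1/5)·(-1/2) = -0.223607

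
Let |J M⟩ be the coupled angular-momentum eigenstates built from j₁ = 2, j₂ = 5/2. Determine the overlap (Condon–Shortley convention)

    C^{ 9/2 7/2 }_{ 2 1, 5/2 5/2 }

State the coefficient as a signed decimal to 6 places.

+√(4/9) ≈ +0.666667

j₁+j₂−J=0  J+j₁−j₂=4  J−j₁+j₂=5  j₁+j₂+J+1=10
(j₁±m₁, j₂±m₂, J±M) = (3,1,5,0,8,1)
P² = 230400
sum k=0..0:
  [0] +1/720 = 1/720
S = 1/720
C² = P²·S² = 4/9 ; C = +0.666667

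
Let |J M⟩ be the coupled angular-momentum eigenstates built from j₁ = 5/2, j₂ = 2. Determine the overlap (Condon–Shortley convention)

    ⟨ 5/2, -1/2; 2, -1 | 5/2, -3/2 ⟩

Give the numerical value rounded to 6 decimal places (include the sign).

triangle: 2!*3!*2!/8! = 24/40320
(j±m)!: 2!*3!*1!*3!*1!*4! = 1728
prefactor² = (2J+1)*Δ*N² = 216/35
  k=0: +1/(0!*2!*3!*1!*0!*1!) = 1/12
  k=1: −1/(1!*1!*2!*0!*1!*2!) = -1/4
Σ = -1/6  ⇒  CG² = 216/35*(-1/6)² = 6/35
CG = −√(6/35) = -0.414039

-0.414039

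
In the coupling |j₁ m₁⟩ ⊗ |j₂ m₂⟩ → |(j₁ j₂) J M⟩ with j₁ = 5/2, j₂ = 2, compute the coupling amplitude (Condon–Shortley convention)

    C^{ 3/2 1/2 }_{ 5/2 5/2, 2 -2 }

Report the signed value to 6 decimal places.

triangle: 3!·2!·1!/7! = 12/5040
(j±m)!: 5!·0!·0!·4!·2!·1! = 5760
prefactor² = (2J+1)·Δ·N² = 384/7
  k=0: +1/(0!·3!·0!·0!·2!·1!) = 1/12
Σ = 1/12  ⇒  CG² = 384/7·1/12² = 8/21
CG = +√(8/21) = +0.617213

+√(8/21) = +0.617213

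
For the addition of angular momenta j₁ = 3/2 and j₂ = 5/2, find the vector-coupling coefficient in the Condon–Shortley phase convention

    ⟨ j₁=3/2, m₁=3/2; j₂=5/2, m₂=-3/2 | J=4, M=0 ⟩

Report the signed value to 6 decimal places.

+0.267261

j₁+j₂−J=0  J+j₁−j₂=3  J−j₁+j₂=5  j₁+j₂+J+1=9
(j₁±m₁, j₂±m₂, J±M) = (3,0,1,4,4,4)
P² = 10368/7
sum k=0..0:
  [0] +1/144 = 1/144
S = 1/144
C² = P²·S² = 1/14 ; C = +0.267261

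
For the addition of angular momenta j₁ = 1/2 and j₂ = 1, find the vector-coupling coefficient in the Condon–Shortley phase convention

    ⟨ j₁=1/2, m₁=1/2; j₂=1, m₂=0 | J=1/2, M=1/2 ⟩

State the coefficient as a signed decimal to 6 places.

√[2·1!0!1!/3! · 1!0!1!1!1!0!] = √(1/3)
  +(−1)^0/∏(0,1,0,1,0,0)! = 1  (running 1)
⟨..|..⟩ = √(1/3)·(1) = +0.577350

+0.577350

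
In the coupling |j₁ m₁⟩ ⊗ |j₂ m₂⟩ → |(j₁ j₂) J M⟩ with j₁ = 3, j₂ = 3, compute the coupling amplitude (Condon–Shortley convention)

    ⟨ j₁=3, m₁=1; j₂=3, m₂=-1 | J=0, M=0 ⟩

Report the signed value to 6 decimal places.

√[1·6!0!0!/7! · 4!2!2!4!0!0!] = √(2304/7)
  +(−1)^2/∏(2,4,0,0,0,0)! = 1/48  (running 1/48)
⟨..|..⟩ = √(2304/7)·(1/48) = +0.377964

+√(1/7) = +0.377964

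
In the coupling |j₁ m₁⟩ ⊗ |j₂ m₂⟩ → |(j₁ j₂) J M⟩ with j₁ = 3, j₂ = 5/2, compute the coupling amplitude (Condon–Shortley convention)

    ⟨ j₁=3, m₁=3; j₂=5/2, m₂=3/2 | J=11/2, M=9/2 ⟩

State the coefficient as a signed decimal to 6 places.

j₁+j₂−J=0  J+j₁−j₂=6  J−j₁+j₂=5  j₁+j₂+J+1=12
(j₁±m₁, j₂±m₂, J±M) = (6,0,4,1,10,1)
P² = 1492992000/11
sum k=0..0:
  [0] +1/17280 = 1/17280
S = 1/17280
C² = P²·S² = 5/11 ; C = +0.674200

+0.674200  (= +√(5/11))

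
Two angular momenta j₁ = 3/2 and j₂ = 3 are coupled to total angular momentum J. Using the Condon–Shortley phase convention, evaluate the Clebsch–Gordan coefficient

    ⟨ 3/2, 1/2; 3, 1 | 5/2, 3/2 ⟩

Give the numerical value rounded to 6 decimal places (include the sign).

j₁+j₂−J=2  J+j₁−j₂=1  J−j₁+j₂=4  j₁+j₂+J+1=8
(j₁±m₁, j₂±m₂, J±M) = (2,1,4,2,4,1)
P² = 576/35
sum k=0..1:
  [0] +1/48 = 1/48
  [1] −1/6 = -1/6
S = -7/48
C² = P²·S² = 7/20 ; C = -0.591608

−√(7/20) ≈ -0.591608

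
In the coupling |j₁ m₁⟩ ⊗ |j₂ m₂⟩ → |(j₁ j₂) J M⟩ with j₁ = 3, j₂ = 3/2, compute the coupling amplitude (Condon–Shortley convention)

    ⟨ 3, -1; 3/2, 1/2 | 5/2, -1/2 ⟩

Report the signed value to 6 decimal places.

−√(1/70) = -0.119523

j₁+j₂−J=2  J+j₁−j₂=4  J−j₁+j₂=1  j₁+j₂+J+1=8
(j₁±m₁, j₂±m₂, J±M) = (2,4,2,1,2,3)
P² = 288/35
sum k=1..2:
  [1] −1/6 = -1/6
  [2] +1/8 = 1/8
S = -1/24
C² = P²·S² = 1/70 ; C = -0.119523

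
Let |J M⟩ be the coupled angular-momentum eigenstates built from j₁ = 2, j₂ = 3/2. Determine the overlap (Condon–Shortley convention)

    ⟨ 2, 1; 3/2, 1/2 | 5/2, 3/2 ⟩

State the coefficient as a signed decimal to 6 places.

+0.169031  (= +√(1/35))

triangle: 1!·3!·2!/7! = 12/5040
(j±m)!: 3!·1!·2!·1!·4!·1! = 288
prefactor² = (2J+1)·Δ·N² = 144/35
  k=0: +1/(0!·1!·1!·2!·2!·0!) = 1/4
  k=1: −1/(1!·0!·0!·1!·3!·1!) = -1/6
Σ = 1/12  ⇒  CG² = 144/35·1/12² = 1/35
CG = +√(1/35) = +0.169031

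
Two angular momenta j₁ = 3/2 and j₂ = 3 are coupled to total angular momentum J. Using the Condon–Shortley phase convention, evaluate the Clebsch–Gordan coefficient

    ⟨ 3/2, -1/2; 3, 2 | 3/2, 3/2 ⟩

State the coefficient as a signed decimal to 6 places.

√[4·3!0!3!/7! · 1!2!5!1!3!0!] = √(288/7)
  +(−1)^2/∏(2,1,0,3,0,0)! = 1/12  (running 1/12)
⟨..|..⟩ = √(288/7)·(1/12) = +0.534522

+0.534522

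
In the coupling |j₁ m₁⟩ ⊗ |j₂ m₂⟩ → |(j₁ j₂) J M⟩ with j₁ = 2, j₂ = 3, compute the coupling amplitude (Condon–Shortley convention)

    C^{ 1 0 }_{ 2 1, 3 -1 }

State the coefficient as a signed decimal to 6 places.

triangle: 4!·0!·2!/7! = 48/5040
(j±m)!: 3!·1!·2!·4!·1!·1! = 288
prefactor² = (2J+1)·Δ·N² = 288/35
  k=1: −1/(1!·3!·0!·1!·0!·1!) = -1/6
Σ = -1/6  ⇒  CG² = 288/35·(-1/6)² = 8/35
CG = −√(8/35) = -0.478091

−√(8/35) ≈ -0.478091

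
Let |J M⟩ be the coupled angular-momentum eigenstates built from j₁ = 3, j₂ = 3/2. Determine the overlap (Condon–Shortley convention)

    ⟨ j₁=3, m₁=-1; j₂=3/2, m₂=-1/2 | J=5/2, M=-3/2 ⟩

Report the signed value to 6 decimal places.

-0.591608

triangle: 2!*4!*1!/8! = 48/40320
(j±m)!: 2!*4!*1!*2!*1!*4! = 2304
prefactor² = (2J+1)*Δ*N² = 576/35
  k=0: +1/(0!*2!*4!*1!*0!*0!) = 1/48
  k=1: −1/(1!*1!*3!*0!*1!*1!) = -1/6
Σ = -7/48  ⇒  CG² = 576/35*(-7/48)² = 7/20
CG = −√(7/20) = -0.591608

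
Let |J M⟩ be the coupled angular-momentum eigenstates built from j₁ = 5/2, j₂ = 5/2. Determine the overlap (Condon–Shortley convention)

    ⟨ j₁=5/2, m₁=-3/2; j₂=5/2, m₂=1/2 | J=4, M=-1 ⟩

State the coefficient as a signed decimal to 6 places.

-0.597614

√[9·1!4!4!/10! · 1!4!3!2!3!5!] = √(10368/35)
  +(−1)^0/∏(0,1,4,3,0,1)! = 1/144  (running 1/144)
  +(−1)^1/∏(1,0,3,2,1,2)! = -1/24  (running -5/144)
⟨..|..⟩ = √(10368/35)·(-5/144) = -0.597614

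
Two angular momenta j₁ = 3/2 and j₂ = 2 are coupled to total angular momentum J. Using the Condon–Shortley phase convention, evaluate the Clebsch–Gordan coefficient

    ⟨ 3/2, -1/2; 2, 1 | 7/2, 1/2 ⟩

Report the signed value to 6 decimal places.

+√(12/35) = +0.585540

triangle: 0!*3!*4!/8! = 144/40320
(j±m)!: 1!*2!*3!*1!*4!*3! = 1728
prefactor² = (2J+1)*Δ*N² = 1728/35
  k=0: +1/(0!*0!*2!*3!*1!*1!) = 1/12
Σ = 1/12  ⇒  CG² = 1728/35*1/12² = 12/35
CG = +√(12/35) = +0.585540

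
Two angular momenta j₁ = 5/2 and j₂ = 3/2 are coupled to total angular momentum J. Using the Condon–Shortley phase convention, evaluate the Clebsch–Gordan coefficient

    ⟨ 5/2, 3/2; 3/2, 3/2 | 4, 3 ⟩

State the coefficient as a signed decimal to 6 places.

triangle: 0!·5!·3!/9! = 720/362880
(j±m)!: 4!·1!·3!·0!·7!·1! = 725760
prefactor² = (2J+1)·Δ·N² = 12960
  k=0: +1/(0!·0!·1!·3!·4!·0!) = 1/144
Σ = 1/144  ⇒  CG² = 12960·1/144² = 5/8
CG = +√(5/8) = +0.790569

+√(5/8) = +0.790569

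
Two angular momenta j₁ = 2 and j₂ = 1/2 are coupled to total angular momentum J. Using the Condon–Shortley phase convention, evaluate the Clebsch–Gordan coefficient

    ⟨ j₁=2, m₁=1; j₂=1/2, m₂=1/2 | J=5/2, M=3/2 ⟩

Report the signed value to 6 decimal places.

triangle: 0!×4!×1!/6! = 24/720
(j±m)!: 3!×1!×1!×0!×4!×1! = 144
prefactor² = (2J+1)×Δ×N² = 144/5
  k=0: +1/(0!×0!×1!×1!×3!×0!) = 1/6
Σ = 1/6  ⇒  CG² = 144/5×1/6² = 4/5
CG = +√(4/5) = +0.894427

+0.894427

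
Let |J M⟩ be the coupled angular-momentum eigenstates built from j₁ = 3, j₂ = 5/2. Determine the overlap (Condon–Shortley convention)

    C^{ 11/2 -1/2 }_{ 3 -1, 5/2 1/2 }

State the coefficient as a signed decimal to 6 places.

triangle: 0!·6!·5!/12! = 86400/479001600
(j±m)!: 2!·4!·3!·2!·5!·6! = 49766400
prefactor² = (2J+1)·Δ·N² = 8294400/77
  k=0: +1/(0!·0!·4!·3!·2!·2!) = 1/576
Σ = 1/576  ⇒  CG² = 8294400/77·1/576² = 25/77
CG = +√(25/77) = +0.569803

+√(25/77) ≈ +0.569803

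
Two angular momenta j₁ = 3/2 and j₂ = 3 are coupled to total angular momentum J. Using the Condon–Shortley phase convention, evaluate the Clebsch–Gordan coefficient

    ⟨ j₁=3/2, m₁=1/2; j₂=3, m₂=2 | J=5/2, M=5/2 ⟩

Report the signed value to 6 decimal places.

-0.597614

j₁+j₂−J=2  J+j₁−j₂=1  J−j₁+j₂=4  j₁+j₂+J+1=8
(j₁±m₁, j₂±m₂, J±M) = (2,1,5,1,5,0)
P² = 1440/7
sum k=1..1:
  [1] −1/24 = -1/24
S = -1/24
C² = P²·S² = 5/14 ; C = -0.597614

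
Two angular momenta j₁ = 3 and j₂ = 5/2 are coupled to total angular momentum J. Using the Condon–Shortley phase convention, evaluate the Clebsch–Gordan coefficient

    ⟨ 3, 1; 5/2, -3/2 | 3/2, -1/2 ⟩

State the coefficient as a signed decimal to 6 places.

√[4·4!2!1!/8! · 4!2!1!4!1!2!] = √(384/35)
  +(−1)^0/∏(0,4,2,1,0,0)! = 1/48  (running 1/48)
  +(−1)^1/∏(1,3,1,0,1,1)! = -1/6  (running -7/48)
⟨..|..⟩ = √(384/35)·(-7/48) = -0.483046

−√(7/30) = -0.483046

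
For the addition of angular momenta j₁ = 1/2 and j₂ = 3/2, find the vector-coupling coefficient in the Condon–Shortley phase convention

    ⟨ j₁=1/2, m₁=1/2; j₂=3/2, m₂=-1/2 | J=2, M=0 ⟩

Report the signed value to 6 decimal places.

+√(1/2) ≈ +0.707107

j₁+j₂−J=0  J+j₁−j₂=1  J−j₁+j₂=3  j₁+j₂+J+1=5
(j₁±m₁, j₂±m₂, J±M) = (1,0,1,2,2,2)
P² = 2
sum k=0..0:
  [0] +1/2 = 1/2
S = 1/2
C² = P²·S² = 1/2 ; C = +0.707107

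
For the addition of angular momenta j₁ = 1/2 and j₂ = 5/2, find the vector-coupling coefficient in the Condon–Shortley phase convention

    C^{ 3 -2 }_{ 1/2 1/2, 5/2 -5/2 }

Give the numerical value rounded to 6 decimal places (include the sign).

+√(1/6) ≈ +0.408248

triangle: 0!·1!·5!/7! = 120/5040
(j±m)!: 1!·0!·0!·5!·1!·5! = 14400
prefactor² = (2J+1)·Δ·N² = 2400
  k=0: +1/(0!·0!·0!·0!·1!·5!) = 1/120
Σ = 1/120  ⇒  CG² = 2400·1/120² = 1/6
CG = +√(1/6) = +0.408248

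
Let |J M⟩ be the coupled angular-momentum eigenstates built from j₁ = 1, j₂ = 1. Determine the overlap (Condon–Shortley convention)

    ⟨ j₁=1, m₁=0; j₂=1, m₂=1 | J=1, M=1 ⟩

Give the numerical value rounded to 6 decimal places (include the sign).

j₁+j₂−J=1  J+j₁−j₂=1  J−j₁+j₂=1  j₁+j₂+J+1=4
(j₁±m₁, j₂±m₂, J±M) = (1,1,2,0,2,0)
P² = 1/2
sum k=1..1:
  [1] −1/1 = -1
S = -1
C² = P²·S² = 1/2 ; C = -0.707107

-0.707107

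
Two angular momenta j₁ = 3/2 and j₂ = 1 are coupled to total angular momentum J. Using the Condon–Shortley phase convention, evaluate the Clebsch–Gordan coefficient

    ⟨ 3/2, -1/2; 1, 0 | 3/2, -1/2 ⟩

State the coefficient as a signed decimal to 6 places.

-0.258199

√[4·1!2!1!/5! · 1!2!1!1!1!2!] = √(4/15)
  +(−1)^0/∏(0,1,2,1,0,0)! = 1/2  (running 1/2)
  +(−1)^1/∏(1,0,1,0,1,1)! = -1  (running -1/2)
⟨..|..⟩ = √(4/15)·(-1/2) = -0.258199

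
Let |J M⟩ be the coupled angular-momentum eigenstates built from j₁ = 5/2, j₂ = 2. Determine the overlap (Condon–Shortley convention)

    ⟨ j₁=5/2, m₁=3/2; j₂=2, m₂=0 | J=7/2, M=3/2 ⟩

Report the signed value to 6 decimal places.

+√(2/7) = +0.534522

j₁+j₂−J=1  J+j₁−j₂=4  J−j₁+j₂=3  j₁+j₂+J+1=9
(j₁±m₁, j₂±m₂, J±M) = (4,1,2,2,5,2)
P² = 512/7
sum k=0..1:
  [0] +1/12 = 1/12
  [1] −1/48 = -1/48
S = 1/16
C² = P²·S² = 2/7 ; C = +0.534522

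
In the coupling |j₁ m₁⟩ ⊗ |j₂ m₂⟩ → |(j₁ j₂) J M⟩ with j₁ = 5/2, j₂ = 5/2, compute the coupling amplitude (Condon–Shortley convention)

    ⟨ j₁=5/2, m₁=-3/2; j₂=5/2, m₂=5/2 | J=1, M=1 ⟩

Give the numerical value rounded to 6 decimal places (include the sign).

+√(1/7) ≈ +0.377964

triangle: 4!*1!*1!/7! = 24/5040
(j±m)!: 1!*4!*5!*0!*2!*0! = 5760
prefactor² = (2J+1)*Δ*N² = 576/7
  k=4: +1/(4!*0!*0!*1!*1!*0!) = 1/24
Σ = 1/24  ⇒  CG² = 576/7*1/24² = 1/7
CG = +√(1/7) = +0.377964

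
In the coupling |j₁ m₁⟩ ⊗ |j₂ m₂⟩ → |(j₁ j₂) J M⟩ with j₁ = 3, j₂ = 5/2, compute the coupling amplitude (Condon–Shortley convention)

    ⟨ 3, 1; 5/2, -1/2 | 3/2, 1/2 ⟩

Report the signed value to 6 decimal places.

√[4·4!2!1!/8! · 4!2!2!3!2!1!] = √(192/35)
  +(−1)^1/∏(1,3,1,1,1,0)! = -1/6  (running -1/6)
  +(−1)^2/∏(2,2,0,0,2,1)! = 1/8  (running -1/24)
⟨..|..⟩ = √(192/35)·(-1/24) = -0.097590

−√(1/105) = -0.097590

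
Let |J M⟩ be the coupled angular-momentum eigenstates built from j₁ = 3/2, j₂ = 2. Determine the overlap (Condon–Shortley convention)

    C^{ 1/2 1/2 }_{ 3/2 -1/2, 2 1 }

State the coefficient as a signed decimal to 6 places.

triangle: 3!×0!×1!/5! = 6/120
(j±m)!: 1!×2!×3!×1!×1!×0! = 12
prefactor² = (2J+1)×Δ×N² = 6/5
  k=2: +1/(2!×1!×0!×1!×0!×0!) = 1/2
Σ = 1/2  ⇒  CG² = 6/5×1/2² = 3/10
CG = +√(3/10) = +0.547723

+√(3/10) = +0.547723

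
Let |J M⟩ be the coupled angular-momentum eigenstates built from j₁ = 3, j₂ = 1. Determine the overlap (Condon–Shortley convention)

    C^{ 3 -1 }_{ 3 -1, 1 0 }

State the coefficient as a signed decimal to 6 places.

-0.288675  (= −√(1/12))

triangle: 1!*5!*1!/8! = 120/40320
(j±m)!: 2!*4!*1!*1!*2!*4! = 2304
prefactor² = (2J+1)*Δ*N² = 48
  k=0: +1/(0!*1!*4!*1!*1!*0!) = 1/24
  k=1: −1/(1!*0!*3!*0!*2!*1!) = -1/12
Σ = -1/24  ⇒  CG² = 48*(-1/24)² = 1/12
CG = −√(1/12) = -0.288675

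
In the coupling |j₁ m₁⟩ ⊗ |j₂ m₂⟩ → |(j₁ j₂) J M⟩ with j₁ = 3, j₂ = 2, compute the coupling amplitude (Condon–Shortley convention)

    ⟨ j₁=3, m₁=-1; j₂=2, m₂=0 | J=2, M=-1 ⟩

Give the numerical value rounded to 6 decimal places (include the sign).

+0.377964

√[5·3!3!1!/8! · 2!4!2!2!1!3!] = √(36/7)
  +(−1)^1/∏(1,2,3,1,0,0)! = -1/12  (running -1/12)
  +(−1)^2/∏(2,1,2,0,1,1)! = 1/4  (running 1/6)
⟨..|..⟩ = √(36/7)·(1/6) = +0.377964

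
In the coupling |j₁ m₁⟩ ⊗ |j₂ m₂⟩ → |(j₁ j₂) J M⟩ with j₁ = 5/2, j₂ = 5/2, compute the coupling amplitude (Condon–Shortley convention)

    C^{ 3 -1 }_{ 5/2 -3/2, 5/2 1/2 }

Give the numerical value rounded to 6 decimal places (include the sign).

+0.182574

triangle: 2!*3!*3!/9! = 72/362880
(j±m)!: 1!*4!*3!*2!*2!*4! = 13824
prefactor² = (2J+1)*Δ*N² = 96/5
  k=1: −1/(1!*1!*3!*2!*0!*1!) = -1/12
  k=2: +1/(2!*0!*2!*1!*1!*2!) = 1/8
Σ = 1/24  ⇒  CG² = 96/5*1/24² = 1/30
CG = +√(1/30) = +0.182574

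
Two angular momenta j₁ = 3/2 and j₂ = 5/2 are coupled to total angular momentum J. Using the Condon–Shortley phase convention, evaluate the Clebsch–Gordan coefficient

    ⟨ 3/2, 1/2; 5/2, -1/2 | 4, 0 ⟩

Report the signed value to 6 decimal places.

j₁+j₂−J=0  J+j₁−j₂=3  J−j₁+j₂=5  j₁+j₂+J+1=9
(j₁±m₁, j₂±m₂, J±M) = (2,1,2,3,4,4)
P² = 1728/7
sum k=0..0:
  [0] +1/24 = 1/24
S = 1/24
C² = P²·S² = 3/7 ; C = +0.654654

+√(3/7) ≈ +0.654654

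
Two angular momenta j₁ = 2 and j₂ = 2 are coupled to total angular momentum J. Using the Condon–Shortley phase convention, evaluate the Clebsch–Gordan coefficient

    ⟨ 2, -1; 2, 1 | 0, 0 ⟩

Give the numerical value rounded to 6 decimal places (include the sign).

triangle: 4!×0!×0!/5! = 24/120
(j±m)!: 1!×3!×3!×1!×0!×0! = 36
prefactor² = (2J+1)×Δ×N² = 36/5
  k=3: −1/(3!×1!×0!×0!×0!×0!) = -1/6
Σ = -1/6  ⇒  CG² = 36/5×(-1/6)² = 1/5
CG = −√(1/5) = -0.447214

−√(1/5) ≈ -0.447214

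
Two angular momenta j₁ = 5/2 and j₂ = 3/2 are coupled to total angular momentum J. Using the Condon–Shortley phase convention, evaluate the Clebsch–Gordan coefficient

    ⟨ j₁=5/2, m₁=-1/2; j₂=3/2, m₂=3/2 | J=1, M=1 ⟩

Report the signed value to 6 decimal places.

j₁+j₂−J=3  J+j₁−j₂=2  J−j₁+j₂=0  j₁+j₂+J+1=6
(j₁±m₁, j₂±m₂, J±M) = (2,3,3,0,2,0)
P² = 36/5
sum k=3..3:
  [3] −1/12 = -1/12
S = -1/12
C² = P²·S² = 1/20 ; C = -0.223607

-0.223607  (= −√(1/20))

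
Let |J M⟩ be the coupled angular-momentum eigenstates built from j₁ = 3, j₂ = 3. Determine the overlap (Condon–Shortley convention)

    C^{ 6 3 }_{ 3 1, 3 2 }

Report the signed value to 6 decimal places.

+0.639602  (= +√(9/22))

triangle: 0!·6!·6!/13! = 518400/6227020800
(j±m)!: 4!·2!·5!·1!·9!·3! = 12541132800
prefactor² = (2J+1)·Δ·N² = 149299200/11
  k=0: +1/(0!·0!·2!·5!·4!·1!) = 1/5760
Σ = 1/5760  ⇒  CG² = 149299200/11·1/5760² = 9/22
CG = +√(9/22) = +0.639602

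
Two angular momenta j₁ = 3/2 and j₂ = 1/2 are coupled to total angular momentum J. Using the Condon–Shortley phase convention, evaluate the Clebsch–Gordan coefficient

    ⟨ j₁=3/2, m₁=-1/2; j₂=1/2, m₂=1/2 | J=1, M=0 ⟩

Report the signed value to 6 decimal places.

√[3·1!2!0!/4! · 1!2!1!0!1!1!] = √(1/2)
  +(−1)^1/∏(1,0,1,0,1,0)! = -1  (running -1)
⟨..|..⟩ = √(1/2)·(-1) = -0.707107

−√(1/2) = -0.707107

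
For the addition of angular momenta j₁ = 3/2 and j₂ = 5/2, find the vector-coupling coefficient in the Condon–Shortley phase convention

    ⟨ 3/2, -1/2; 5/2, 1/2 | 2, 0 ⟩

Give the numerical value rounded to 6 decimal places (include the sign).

−√(1/14) = -0.267261

j₁+j₂−J=2  J+j₁−j₂=1  J−j₁+j₂=3  j₁+j₂+J+1=7
(j₁±m₁, j₂±m₂, J±M) = (1,2,3,2,2,2)
P² = 8/7
sum k=1..2:
  [1] −1/2 = -1/2
  [2] +1/4 = 1/4
S = -1/4
C² = P²·S² = 1/14 ; C = -0.267261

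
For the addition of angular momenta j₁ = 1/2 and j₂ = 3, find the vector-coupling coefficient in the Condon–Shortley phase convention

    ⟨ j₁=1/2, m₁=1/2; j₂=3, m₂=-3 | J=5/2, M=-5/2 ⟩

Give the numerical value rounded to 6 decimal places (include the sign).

j₁+j₂−J=1  J+j₁−j₂=0  J−j₁+j₂=5  j₁+j₂+J+1=7
(j₁±m₁, j₂±m₂, J±M) = (1,0,0,6,0,5)
P² = 86400/7
sum k=0..0:
  [0] +1/120 = 1/120
S = 1/120
C² = P²·S² = 6/7 ; C = +0.925820

+√(6/7) ≈ +0.925820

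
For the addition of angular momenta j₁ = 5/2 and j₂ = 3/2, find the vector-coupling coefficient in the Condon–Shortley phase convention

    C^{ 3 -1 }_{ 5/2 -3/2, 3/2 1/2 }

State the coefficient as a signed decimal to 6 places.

triangle: 1!*4!*2!/8! = 48/40320
(j±m)!: 1!*4!*2!*1!*2!*4! = 2304
prefactor² = (2J+1)*Δ*N² = 96/5
  k=0: +1/(0!*1!*4!*2!*0!*0!) = 1/48
  k=1: −1/(1!*0!*3!*1!*1!*1!) = -1/6
Σ = -7/48  ⇒  CG² = 96/5*(-7/48)² = 49/120
CG = −√(49/120) = -0.639010

-0.639010  (= −√(49/120))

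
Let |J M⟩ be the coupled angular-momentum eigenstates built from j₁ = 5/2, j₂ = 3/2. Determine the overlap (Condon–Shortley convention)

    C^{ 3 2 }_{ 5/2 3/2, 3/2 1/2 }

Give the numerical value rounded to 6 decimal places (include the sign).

√[7·1!4!2!/8! · 4!1!2!1!5!1!] = √(48)
  +(−1)^0/∏(0,1,1,2,3,0)! = 1/12  (running 1/12)
  +(−1)^1/∏(1,0,0,1,4,1)! = -1/24  (running 1/24)
⟨..|..⟩ = √(48)·(1/24) = +0.288675

+√(1/12) ≈ +0.288675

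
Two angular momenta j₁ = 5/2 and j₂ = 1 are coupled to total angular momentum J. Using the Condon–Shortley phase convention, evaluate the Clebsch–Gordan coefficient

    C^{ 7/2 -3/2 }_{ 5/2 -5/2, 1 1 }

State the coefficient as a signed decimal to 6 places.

+0.218218  (= +√(1/21))

√[8·0!5!2!/8! · 0!5!2!0!2!5!] = √(19200/7)
  +(−1)^0/∏(0,0,5,2,0,0)! = 1/240  (running 1/240)
⟨..|..⟩ = √(19200/7)·(1/240) = +0.218218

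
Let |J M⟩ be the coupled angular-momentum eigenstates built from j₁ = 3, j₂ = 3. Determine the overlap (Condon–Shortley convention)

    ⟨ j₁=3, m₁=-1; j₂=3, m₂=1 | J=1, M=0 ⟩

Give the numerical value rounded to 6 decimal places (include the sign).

−√(1/28) ≈ -0.188982

√[3·5!1!1!/8! · 2!4!4!2!1!1!] = √(144/7)
  +(−1)^3/∏(3,2,1,1,0,0)! = -1/12  (running -1/12)
  +(−1)^4/∏(4,1,0,0,1,1)! = 1/24  (running -1/24)
⟨..|..⟩ = √(144/7)·(-1/24) = -0.188982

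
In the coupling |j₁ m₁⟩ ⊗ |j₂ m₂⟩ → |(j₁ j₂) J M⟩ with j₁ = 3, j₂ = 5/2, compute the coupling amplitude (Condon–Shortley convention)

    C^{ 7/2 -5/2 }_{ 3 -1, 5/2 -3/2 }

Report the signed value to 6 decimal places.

-0.398410  (= −√(10/63))

triangle: 2!·4!·3!/10! = 288/3628800
(j±m)!: 2!·4!·1!·4!·1!·6! = 829440
prefactor² = (2J+1)·Δ·N² = 18432/35
  k=0: +1/(0!·2!·4!·1!·0!·2!) = 1/96
  k=1: −1/(1!·1!·3!·0!·1!·3!) = -1/36
Σ = -5/288  ⇒  CG² = 18432/35·(-5/288)² = 10/63
CG = −√(10/63) = -0.398410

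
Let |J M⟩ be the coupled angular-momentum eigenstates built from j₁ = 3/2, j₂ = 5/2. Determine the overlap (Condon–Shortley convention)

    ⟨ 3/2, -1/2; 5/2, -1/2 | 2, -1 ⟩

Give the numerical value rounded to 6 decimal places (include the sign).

√[5·2!1!3!/7! · 1!2!2!3!1!3!] = √(12/7)
  +(−1)^1/∏(1,1,1,1,0,2)! = -1/2  (running -1/2)
  +(−1)^2/∏(2,0,0,0,1,3)! = 1/12  (running -5/12)
⟨..|..⟩ = √(12/7)·(-5/12) = -0.545545

−√(25/84) = -0.545545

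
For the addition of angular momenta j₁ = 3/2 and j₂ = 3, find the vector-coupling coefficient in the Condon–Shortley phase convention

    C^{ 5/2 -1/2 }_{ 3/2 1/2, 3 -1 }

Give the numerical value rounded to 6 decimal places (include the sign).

j₁+j₂−J=2  J+j₁−j₂=1  J−j₁+j₂=4  j₁+j₂+J+1=8
(j₁±m₁, j₂±m₂, J±M) = (2,1,2,4,2,3)
P² = 288/35
sum k=0..1:
  [0] +1/8 = 1/8
  [1] −1/6 = -1/6
S = -1/24
C² = P²·S² = 1/70 ; C = -0.119523

-0.119523  (= −√(1/70))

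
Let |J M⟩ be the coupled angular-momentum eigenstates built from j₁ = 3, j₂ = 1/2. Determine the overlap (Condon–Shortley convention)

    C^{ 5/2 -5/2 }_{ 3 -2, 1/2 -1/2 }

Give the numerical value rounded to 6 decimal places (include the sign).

j₁+j₂−J=1  J+j₁−j₂=5  J−j₁+j₂=0  j₁+j₂+J+1=7
(j₁±m₁, j₂±m₂, J±M) = (1,5,0,1,0,5)
P² = 14400/7
sum k=0..0:
  [0] +1/120 = 1/120
S = 1/120
C² = P²·S² = 1/7 ; C = +0.377964

+√(1/7) ≈ +0.377964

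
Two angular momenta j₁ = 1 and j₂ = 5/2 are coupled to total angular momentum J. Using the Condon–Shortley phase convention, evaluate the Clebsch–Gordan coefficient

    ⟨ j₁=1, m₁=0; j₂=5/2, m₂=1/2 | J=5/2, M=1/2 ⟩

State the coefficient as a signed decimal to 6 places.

−√(1/35) ≈ -0.169031

triangle: 1!×1!×4!/7! = 24/5040
(j±m)!: 1!×1!×3!×2!×3!×2! = 144
prefactor² = (2J+1)×Δ×N² = 144/35
  k=0: +1/(0!×1!×1!×3!×0!×1!) = 1/6
  k=1: −1/(1!×0!×0!×2!×1!×2!) = -1/4
Σ = -1/12  ⇒  CG² = 144/35×(-1/12)² = 1/35
CG = −√(1/35) = -0.169031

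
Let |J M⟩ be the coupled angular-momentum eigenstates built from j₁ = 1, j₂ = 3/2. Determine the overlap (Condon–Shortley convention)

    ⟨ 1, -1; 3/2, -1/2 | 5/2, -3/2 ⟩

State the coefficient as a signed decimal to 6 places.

j₁+j₂−J=0  J+j₁−j₂=2  J−j₁+j₂=3  j₁+j₂+J+1=6
(j₁±m₁, j₂±m₂, J±M) = (0,2,1,2,1,4)
P² = 48/5
sum k=0..0:
  [0] +1/4 = 1/4
S = 1/4
C² = P²·S² = 3/5 ; C = +0.774597

+0.774597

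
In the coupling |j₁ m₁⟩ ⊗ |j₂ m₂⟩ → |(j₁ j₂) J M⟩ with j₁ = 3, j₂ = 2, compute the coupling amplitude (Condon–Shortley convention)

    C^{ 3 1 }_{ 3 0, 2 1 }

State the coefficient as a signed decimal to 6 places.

√[7·2!4!2!/9! · 3!3!3!1!4!2!] = √(96/5)
  +(−1)^1/∏(1,1,2,2,2,0)! = -1/8  (running -1/8)
  +(−1)^2/∏(2,0,1,1,3,1)! = 1/12  (running -1/24)
⟨..|..⟩ = √(96/5)·(-1/24) = -0.182574

−√(1/30) ≈ -0.182574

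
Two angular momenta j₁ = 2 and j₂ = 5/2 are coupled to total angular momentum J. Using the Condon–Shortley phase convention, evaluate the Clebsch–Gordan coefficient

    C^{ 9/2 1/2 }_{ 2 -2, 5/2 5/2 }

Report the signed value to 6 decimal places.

+0.089087  (= +√(1/126))

j₁+j₂−J=0  J+j₁−j₂=4  J−j₁+j₂=5  j₁+j₂+J+1=10
(j₁±m₁, j₂±m₂, J±M) = (0,4,5,0,5,4)
P² = 460800/7
sum k=0..0:
  [0] +1/2880 = 1/2880
S = 1/2880
C² = P²·S² = 1/126 ; C = +0.089087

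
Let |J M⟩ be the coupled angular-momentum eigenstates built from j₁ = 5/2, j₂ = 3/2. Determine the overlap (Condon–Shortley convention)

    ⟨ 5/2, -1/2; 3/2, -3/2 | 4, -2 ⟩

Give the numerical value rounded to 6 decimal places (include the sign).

j₁+j₂−J=0  J+j₁−j₂=5  J−j₁+j₂=3  j₁+j₂+J+1=9
(j₁±m₁, j₂±m₂, J±M) = (2,3,0,3,2,6)
P² = 12960/7
sum k=0..0:
  [0] +1/72 = 1/72
S = 1/72
C² = P²·S² = 5/14 ; C = +0.597614

+√(5/14) ≈ +0.597614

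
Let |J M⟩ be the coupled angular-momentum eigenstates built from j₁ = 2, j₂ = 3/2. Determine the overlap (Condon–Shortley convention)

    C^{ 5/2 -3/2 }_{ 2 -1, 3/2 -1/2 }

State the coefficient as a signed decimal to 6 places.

√[6·1!3!2!/7! · 1!3!1!2!1!4!] = √(144/35)
  +(−1)^0/∏(0,1,3,1,0,1)! = 1/6  (running 1/6)
  +(−1)^1/∏(1,0,2,0,1,2)! = -1/4  (running -1/12)
⟨..|..⟩ = √(144/35)·(-1/12) = -0.169031

−√(1/35) = -0.169031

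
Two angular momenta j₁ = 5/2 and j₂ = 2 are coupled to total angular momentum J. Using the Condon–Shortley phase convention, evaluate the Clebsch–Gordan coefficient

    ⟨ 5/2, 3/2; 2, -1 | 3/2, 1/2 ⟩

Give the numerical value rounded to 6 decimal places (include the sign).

√[4·3!2!1!/7! · 4!1!1!3!2!1!] = √(96/35)
  +(−1)^0/∏(0,3,1,1,1,0)! = 1/6  (running 1/6)
  +(−1)^1/∏(1,2,0,0,2,1)! = -1/4  (running -1/12)
⟨..|..⟩ = √(96/35)·(-1/12) = -0.138013

-0.138013  (= −√(2/105))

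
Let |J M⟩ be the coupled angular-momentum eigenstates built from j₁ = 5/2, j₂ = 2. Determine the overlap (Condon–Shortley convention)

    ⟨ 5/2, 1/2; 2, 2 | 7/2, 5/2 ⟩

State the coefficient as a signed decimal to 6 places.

j₁+j₂−J=1  J+j₁−j₂=4  J−j₁+j₂=3  j₁+j₂+J+1=9
(j₁±m₁, j₂±m₂, J±M) = (3,2,4,0,6,1)
P² = 4608/7
sum k=1..1:
  [1] −1/36 = -1/36
S = -1/36
C² = P²·S² = 32/63 ; C = -0.712697

-0.712697  (= −√(32/63))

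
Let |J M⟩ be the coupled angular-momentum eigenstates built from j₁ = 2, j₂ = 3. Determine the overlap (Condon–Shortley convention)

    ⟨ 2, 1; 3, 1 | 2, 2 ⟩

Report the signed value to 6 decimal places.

√[5·3!1!3!/8! · 3!1!4!2!4!0!] = √(216/7)
  +(−1)^1/∏(1,2,0,3,1,0)! = -1/12  (running -1/12)
⟨..|..⟩ = √(216/7)·(-1/12) = -0.462910

−√(3/14) = -0.462910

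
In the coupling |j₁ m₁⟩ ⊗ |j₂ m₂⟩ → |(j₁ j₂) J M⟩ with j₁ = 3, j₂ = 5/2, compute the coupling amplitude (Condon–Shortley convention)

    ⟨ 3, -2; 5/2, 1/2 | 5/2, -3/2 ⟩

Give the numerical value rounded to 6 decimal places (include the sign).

triangle: 3!·3!·2!/9! = 72/362880
(j±m)!: 1!·5!·3!·2!·1!·4! = 34560
prefactor² = (2J+1)·Δ·N² = 288/7
  k=2: +1/(2!·1!·3!·1!·0!·1!) = 1/12
  k=3: −1/(3!·0!·2!·0!·1!·2!) = -1/24
Σ = 1/24  ⇒  CG² = 288/7·1/24² = 1/14
CG = +√(1/14) = +0.267261

+√(1/14) = +0.267261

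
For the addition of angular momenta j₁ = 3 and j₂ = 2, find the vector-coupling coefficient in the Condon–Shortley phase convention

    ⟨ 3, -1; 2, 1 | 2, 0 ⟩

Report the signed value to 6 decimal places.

√[5·3!3!1!/8! · 2!4!3!1!2!2!] = √(36/7)
  +(−1)^2/∏(2,1,2,1,1,0)! = 1/4  (running 1/4)
  +(−1)^3/∏(3,0,1,0,2,1)! = -1/12  (running 1/6)
⟨..|..⟩ = √(36/7)·(1/6) = +0.377964

+0.377964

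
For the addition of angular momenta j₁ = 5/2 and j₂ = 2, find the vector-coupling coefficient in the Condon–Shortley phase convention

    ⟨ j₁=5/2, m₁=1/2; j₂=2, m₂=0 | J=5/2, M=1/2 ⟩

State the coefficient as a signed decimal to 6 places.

j₁+j₂−J=2  J+j₁−j₂=3  J−j₁+j₂=2  j₁+j₂+J+1=8
(j₁±m₁, j₂±m₂, J±M) = (3,2,2,2,3,2)
P² = 72/35
sum k=0..2:
  [0] +1/8 = 1/8
  [1] −1/2 = -1/2
  [2] +1/24 = 1/24
S = -1/3
C² = P²·S² = 8/35 ; C = -0.478091

−√(8/35) = -0.478091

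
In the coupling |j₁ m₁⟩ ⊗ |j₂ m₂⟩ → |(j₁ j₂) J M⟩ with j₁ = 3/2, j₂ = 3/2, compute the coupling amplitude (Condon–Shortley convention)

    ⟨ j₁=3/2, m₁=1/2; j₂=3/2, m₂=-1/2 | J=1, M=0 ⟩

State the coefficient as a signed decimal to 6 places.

-0.223607  (= −√(1/20))

j₁+j₂−J=2  J+j₁−j₂=1  J−j₁+j₂=1  j₁+j₂+J+1=5
(j₁±m₁, j₂±m₂, J±M) = (2,1,1,2,1,1)
P² = 1/5
sum k=0..1:
  [0] +1/2 = 1/2
  [1] −1/1 = -1
S = -1/2
C² = P²·S² = 1/20 ; C = -0.223607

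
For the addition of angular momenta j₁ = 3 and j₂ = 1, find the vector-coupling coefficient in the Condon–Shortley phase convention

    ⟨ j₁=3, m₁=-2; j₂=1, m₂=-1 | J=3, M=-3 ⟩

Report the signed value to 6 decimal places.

√[7·1!5!1!/8! · 1!5!0!2!0!6!] = √(3600)
  +(−1)^0/∏(0,1,5,0,0,1)! = 1/120  (running 1/120)
⟨..|..⟩ = √(3600)·(1/120) = +0.500000

+0.500000  (= +√(1/4))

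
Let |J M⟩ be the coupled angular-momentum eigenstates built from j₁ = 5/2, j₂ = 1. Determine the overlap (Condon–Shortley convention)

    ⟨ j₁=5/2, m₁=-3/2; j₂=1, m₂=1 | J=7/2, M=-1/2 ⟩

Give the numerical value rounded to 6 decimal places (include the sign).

√[8·0!5!2!/8! · 1!4!2!0!3!4!] = √(2304/7)
  +(−1)^0/∏(0,0,4,2,1,0)! = 1/48  (running 1/48)
⟨..|..⟩ = √(2304/7)·(1/48) = +0.377964

+√(1/7) ≈ +0.377964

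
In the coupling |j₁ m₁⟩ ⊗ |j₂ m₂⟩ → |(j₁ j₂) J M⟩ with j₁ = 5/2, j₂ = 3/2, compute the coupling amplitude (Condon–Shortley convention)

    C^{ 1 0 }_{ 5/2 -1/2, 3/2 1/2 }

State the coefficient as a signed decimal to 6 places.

+√(3/10) ≈ +0.547723

triangle: 3!·2!·0!/6! = 12/720
(j±m)!: 2!·3!·2!·1!·1!·1! = 24
prefactor² = (2J+1)·Δ·N² = 6/5
  k=2: +1/(2!·1!·1!·0!·1!·0!) = 1/2
Σ = 1/2  ⇒  CG² = 6/5·1/2² = 3/10
CG = +√(3/10) = +0.547723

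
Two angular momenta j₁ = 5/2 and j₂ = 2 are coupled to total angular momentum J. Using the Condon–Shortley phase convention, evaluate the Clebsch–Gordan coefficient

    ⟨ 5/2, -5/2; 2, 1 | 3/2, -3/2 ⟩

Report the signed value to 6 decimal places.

-0.534522

√[4·3!2!1!/7! · 0!5!3!1!0!3!] = √(288/7)
  +(−1)^3/∏(3,0,2,0,0,1)! = -1/12  (running -1/12)
⟨..|..⟩ = √(288/7)·(-1/12) = -0.534522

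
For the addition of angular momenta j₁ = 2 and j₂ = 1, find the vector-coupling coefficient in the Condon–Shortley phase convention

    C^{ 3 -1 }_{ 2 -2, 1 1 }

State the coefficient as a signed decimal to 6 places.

√[7·0!4!2!/7! · 0!4!2!0!2!4!] = √(768/5)
  +(−1)^0/∏(0,0,4,2,0,0)! = 1/48  (running 1/48)
⟨..|..⟩ = √(768/5)·(1/48) = +0.258199

+0.258199  (= +√(1/15))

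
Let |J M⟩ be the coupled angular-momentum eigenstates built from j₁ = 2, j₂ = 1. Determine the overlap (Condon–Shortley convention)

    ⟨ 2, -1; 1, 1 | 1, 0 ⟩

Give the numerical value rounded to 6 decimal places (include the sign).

j₁+j₂−J=2  J+j₁−j₂=2  J−j₁+j₂=0  j₁+j₂+J+1=5
(j₁±m₁, j₂±m₂, J±M) = (1,3,2,0,1,1)
P² = 6/5
sum k=2..2:
  [2] +1/2 = 1/2
S = 1/2
C² = P²·S² = 3/10 ; C = +0.547723

+0.547723  (= +√(3/10))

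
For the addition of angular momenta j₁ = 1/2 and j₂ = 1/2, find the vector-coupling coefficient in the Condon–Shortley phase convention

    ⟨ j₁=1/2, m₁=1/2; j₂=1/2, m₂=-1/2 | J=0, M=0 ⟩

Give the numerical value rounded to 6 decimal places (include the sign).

+√(1/2) = +0.707107

j₁+j₂−J=1  J+j₁−j₂=0  J−j₁+j₂=0  j₁+j₂+J+1=2
(j₁±m₁, j₂±m₂, J±M) = (1,0,0,1,0,0)
P² = 1/2
sum k=0..0:
  [0] +1/1 = 1
S = 1
C² = P²·S² = 1/2 ; C = +0.707107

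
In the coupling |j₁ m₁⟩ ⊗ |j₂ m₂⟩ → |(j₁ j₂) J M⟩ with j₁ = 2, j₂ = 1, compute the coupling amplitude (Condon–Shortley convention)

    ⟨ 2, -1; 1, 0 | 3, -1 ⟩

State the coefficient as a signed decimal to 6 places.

triangle: 0!×4!×2!/7! = 48/5040
(j±m)!: 1!×3!×1!×1!×2!×4! = 288
prefactor² = (2J+1)×Δ×N² = 96/5
  k=0: +1/(0!×0!×3!×1!×1!×1!) = 1/6
Σ = 1/6  ⇒  CG² = 96/5×1/6² = 8/15
CG = +√(8/15) = +0.730297

+0.730297  (= +√(8/15))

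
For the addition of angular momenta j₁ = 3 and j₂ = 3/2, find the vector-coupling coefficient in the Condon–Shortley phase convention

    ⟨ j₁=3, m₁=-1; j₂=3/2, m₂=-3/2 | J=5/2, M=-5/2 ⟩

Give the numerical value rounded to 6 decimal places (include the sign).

+0.327327

j₁+j₂−J=2  J+j₁−j₂=4  J−j₁+j₂=1  j₁+j₂+J+1=8
(j₁±m₁, j₂±m₂, J±M) = (2,4,0,3,0,5)
P² = 1728/7
sum k=0..0:
  [0] +1/48 = 1/48
S = 1/48
C² = P²·S² = 3/28 ; C = +0.327327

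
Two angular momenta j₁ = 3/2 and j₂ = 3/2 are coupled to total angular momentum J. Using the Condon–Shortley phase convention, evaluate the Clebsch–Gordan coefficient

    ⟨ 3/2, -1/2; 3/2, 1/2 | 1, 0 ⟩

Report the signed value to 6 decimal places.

-0.223607

√[3·2!1!1!/5! · 1!2!2!1!1!1!] = √(1/5)
  +(−1)^1/∏(1,1,1,1,0,0)! = -1  (running -1)
  +(−1)^2/∏(2,0,0,0,1,1)! = 1/2  (running -1/2)
⟨..|..⟩ = √(1/5)·(-1/2) = -0.223607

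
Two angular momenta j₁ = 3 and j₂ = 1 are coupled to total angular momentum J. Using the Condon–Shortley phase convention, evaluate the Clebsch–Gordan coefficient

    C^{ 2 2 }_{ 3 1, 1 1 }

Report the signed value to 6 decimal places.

+0.218218  (= +√(1/21))

√[5·2!4!0!/7! · 4!2!2!0!4!0!] = √(768/7)
  +(−1)^2/∏(2,0,0,0,4,0)! = 1/48  (running 1/48)
⟨..|..⟩ = √(768/7)·(1/48) = +0.218218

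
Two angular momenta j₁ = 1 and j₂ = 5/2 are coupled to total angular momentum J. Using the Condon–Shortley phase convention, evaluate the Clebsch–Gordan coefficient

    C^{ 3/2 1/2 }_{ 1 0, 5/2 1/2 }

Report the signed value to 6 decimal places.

j₁+j₂−J=2  J+j₁−j₂=0  J−j₁+j₂=3  j₁+j₂+J+1=6
(j₁±m₁, j₂±m₂, J±M) = (1,1,3,2,2,1)
P² = 8/5
sum k=1..1:
  [1] −1/2 = -1/2
S = -1/2
C² = P²·S² = 2/5 ; C = -0.632456

−√(2/5) ≈ -0.632456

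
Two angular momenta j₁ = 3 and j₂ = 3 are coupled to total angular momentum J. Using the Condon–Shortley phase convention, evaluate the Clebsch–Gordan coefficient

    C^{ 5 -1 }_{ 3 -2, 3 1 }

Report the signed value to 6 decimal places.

-0.566947

√[11·1!5!5!/12! · 1!5!4!2!4!6!] = √(230400/7)
  +(−1)^0/∏(0,1,5,4,0,1)! = 1/2880  (running 1/2880)
  +(−1)^1/∏(1,0,4,3,1,2)! = -1/288  (running -1/320)
⟨..|..⟩ = √(230400/7)·(-1/320) = -0.566947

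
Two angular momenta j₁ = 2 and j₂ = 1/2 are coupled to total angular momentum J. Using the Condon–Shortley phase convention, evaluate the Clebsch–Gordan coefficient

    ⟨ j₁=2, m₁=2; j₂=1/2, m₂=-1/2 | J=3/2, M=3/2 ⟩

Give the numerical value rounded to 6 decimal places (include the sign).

+√(4/5) ≈ +0.894427

√[4·1!3!0!/5! · 4!0!0!1!3!0!] = √(144/5)
  +(−1)^0/∏(0,1,0,0,3,0)! = 1/6  (running 1/6)
⟨..|..⟩ = √(144/5)·(1/6) = +0.894427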